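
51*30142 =1537242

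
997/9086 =997/9086=0.11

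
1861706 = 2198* 847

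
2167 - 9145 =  - 6978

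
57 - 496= - 439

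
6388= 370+6018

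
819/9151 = 819/9151 = 0.09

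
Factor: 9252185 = 5^1*47^1*39371^1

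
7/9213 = 7/9213 = 0.00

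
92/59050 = 46/29525 = 0.00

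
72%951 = 72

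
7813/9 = 868 + 1/9 = 868.11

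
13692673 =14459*947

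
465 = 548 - 83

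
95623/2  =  95623/2 = 47811.50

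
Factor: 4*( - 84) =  - 2^4*3^1*7^1= - 336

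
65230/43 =65230/43 = 1516.98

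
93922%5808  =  994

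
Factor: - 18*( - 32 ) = 576 = 2^6*3^2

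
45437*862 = 39166694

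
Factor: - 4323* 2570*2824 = -31374950640 = - 2^4*3^1*5^1*11^1*131^1*257^1*353^1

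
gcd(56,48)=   8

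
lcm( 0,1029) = 0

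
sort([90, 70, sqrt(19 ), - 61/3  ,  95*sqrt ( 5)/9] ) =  [-61/3  ,  sqrt( 19),95*sqrt( 5 )/9, 70,90]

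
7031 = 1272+5759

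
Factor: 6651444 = 2^2*3^1*19^1*29173^1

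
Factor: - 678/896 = - 2^( - 6) * 3^1 *7^( - 1 )*113^1 = - 339/448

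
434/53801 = 434/53801 = 0.01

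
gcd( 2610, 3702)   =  6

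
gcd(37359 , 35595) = 63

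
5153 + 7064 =12217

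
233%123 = 110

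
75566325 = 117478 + 75448847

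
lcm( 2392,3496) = 45448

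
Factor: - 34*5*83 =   -  14110= - 2^1*5^1*17^1*83^1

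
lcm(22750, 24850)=1615250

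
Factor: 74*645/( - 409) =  - 2^1*3^1*5^1* 37^1*43^1*409^(  -  1) = - 47730/409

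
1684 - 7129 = -5445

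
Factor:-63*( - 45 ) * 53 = 3^4*5^1 * 7^1*53^1 = 150255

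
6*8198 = 49188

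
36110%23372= 12738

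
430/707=430/707= 0.61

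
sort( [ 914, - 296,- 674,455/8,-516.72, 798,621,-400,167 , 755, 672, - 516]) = [-674, - 516.72, - 516, - 400,-296, 455/8, 167, 621, 672, 755, 798,914]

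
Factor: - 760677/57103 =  - 3^1*17^(-1) * 227^1*1117^1*3359^( - 1 )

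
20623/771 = 20623/771= 26.75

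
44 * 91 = 4004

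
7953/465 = 17+16/155 = 17.10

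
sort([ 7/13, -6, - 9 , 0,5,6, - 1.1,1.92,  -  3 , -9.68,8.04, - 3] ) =[ - 9.68 ,  -  9, - 6, - 3, - 3, - 1.1,0, 7/13,  1.92,5,6,8.04]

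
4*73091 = 292364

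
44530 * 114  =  5076420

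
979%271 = 166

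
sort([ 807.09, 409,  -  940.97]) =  [  -  940.97 , 409, 807.09] 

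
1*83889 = 83889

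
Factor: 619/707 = 7^( - 1)*101^( - 1)*619^1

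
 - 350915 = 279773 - 630688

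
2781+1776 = 4557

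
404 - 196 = 208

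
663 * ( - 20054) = -13295802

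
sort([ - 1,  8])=[ - 1,8]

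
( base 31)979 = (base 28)b8r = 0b10001010101011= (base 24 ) F9J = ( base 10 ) 8875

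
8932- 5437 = 3495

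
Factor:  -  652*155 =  - 101060= - 2^2*5^1*31^1*163^1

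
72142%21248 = 8398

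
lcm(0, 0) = 0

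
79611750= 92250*863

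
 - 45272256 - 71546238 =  - 116818494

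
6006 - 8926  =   - 2920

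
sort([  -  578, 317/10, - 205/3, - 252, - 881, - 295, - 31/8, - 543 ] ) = [ - 881, - 578,-543,  -  295,-252, - 205/3, - 31/8,317/10]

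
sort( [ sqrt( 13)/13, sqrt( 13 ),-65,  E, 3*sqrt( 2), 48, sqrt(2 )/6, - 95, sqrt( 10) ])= [ - 95,-65,sqrt(2 ) /6,sqrt( 13 )/13, E , sqrt( 10), sqrt(13), 3*sqrt( 2 ), 48]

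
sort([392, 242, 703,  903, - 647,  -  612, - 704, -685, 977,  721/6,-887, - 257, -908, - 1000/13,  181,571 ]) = [ - 908, - 887,  -  704, - 685, - 647, - 612, - 257,-1000/13,721/6,181, 242,392,571,703,  903, 977 ] 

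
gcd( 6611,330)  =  11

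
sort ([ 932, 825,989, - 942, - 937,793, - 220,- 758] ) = [-942, - 937 , - 758, - 220, 793,825,932, 989 ] 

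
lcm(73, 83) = 6059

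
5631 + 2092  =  7723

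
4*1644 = 6576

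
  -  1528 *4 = -6112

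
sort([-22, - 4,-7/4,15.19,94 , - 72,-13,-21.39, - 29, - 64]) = [-72,-64 ,-29, - 22, - 21.39, - 13,  -  4,- 7/4,15.19, 94]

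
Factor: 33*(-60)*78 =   -  2^3*3^3*5^1 * 11^1*13^1 = -154440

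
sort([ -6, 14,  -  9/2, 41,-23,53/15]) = [ - 23, - 6,-9/2,53/15,14, 41 ]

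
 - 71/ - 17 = 4 + 3/17 = 4.18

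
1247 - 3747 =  - 2500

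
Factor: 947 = 947^1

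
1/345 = 1/345 =0.00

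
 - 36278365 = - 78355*463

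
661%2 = 1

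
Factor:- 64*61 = - 2^6 * 61^1 = - 3904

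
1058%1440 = 1058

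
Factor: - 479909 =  - 479909^1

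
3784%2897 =887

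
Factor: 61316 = 2^2*15329^1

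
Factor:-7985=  - 5^1*1597^1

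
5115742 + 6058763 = 11174505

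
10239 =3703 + 6536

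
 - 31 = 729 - 760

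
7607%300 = 107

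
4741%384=133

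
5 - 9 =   -  4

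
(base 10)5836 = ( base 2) 1011011001100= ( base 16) 16cc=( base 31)628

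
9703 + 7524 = 17227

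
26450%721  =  494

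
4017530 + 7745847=11763377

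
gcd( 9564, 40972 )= 4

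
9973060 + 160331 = 10133391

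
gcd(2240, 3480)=40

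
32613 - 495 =32118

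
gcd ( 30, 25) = 5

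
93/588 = 31/196 = 0.16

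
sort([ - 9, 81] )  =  [ - 9 , 81]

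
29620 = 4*7405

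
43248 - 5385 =37863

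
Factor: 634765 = 5^1*79^1*1607^1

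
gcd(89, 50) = 1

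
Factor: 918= 2^1*3^3*17^1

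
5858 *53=310474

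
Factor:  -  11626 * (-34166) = 397213916 =2^2 *11^1 * 1553^1 * 5813^1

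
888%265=93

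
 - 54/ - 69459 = 18/23153 = 0.00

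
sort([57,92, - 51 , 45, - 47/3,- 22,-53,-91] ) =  [-91, - 53, - 51,  -  22, - 47/3,45,57,92]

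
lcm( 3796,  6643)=26572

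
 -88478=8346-96824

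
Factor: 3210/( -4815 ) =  - 2/3= - 2^1*3^ (-1)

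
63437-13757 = 49680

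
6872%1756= 1604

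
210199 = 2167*97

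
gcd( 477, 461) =1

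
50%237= 50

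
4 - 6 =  - 2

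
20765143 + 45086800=65851943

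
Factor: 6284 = 2^2 * 1571^1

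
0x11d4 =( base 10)4564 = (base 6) 33044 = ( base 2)1000111010100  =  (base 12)2784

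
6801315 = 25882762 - 19081447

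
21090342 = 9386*2247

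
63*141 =8883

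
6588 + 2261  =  8849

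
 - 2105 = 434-2539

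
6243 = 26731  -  20488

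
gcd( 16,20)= 4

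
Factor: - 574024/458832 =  - 2^( -1) * 3^( - 1)*79^( - 1) * 593^1= - 593/474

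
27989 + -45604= -17615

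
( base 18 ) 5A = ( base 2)1100100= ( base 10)100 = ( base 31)37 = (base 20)50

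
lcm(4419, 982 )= 8838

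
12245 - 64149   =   - 51904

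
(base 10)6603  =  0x19CB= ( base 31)6R0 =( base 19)i5a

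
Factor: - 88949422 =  - 2^1 * 44474711^1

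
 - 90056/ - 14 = 6432+4/7 = 6432.57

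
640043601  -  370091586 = 269952015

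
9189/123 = 3063/41= 74.71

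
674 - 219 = 455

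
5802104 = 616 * 9419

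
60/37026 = 10/6171 =0.00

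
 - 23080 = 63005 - 86085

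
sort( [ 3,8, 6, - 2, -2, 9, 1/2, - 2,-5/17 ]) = [ - 2,-2, - 2,  -  5/17, 1/2 , 3, 6 , 8 , 9 ]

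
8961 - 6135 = 2826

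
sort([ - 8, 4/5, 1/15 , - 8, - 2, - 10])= [ - 10, - 8 , - 8, - 2,  1/15, 4/5]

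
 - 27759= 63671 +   -  91430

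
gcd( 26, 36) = 2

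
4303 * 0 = 0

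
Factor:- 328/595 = -2^3*5^ ( -1)* 7^( -1)*17^( - 1 )*41^1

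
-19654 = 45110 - 64764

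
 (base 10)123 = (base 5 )443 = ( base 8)173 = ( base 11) 102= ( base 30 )43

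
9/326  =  9/326= 0.03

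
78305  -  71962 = 6343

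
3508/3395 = 1+ 113/3395 =1.03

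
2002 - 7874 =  - 5872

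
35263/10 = 3526 + 3/10 = 3526.30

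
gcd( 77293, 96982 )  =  1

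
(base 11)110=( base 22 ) 60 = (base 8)204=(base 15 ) 8c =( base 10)132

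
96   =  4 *24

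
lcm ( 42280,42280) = 42280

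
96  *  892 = 85632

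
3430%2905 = 525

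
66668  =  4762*14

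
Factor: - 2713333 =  - 7^1 * 19^1*23^1*887^1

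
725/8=725/8= 90.62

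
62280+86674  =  148954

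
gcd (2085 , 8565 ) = 15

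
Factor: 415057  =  47^1*8831^1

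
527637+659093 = 1186730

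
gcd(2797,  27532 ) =1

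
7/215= 7/215 = 0.03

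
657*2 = 1314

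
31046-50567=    - 19521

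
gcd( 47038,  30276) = 58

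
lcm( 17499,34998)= 34998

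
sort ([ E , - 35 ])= [ - 35  ,  E ] 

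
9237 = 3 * 3079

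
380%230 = 150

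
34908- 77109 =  - 42201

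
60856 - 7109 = 53747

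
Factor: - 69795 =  - 3^3*5^1*11^1* 47^1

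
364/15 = 24+4/15 = 24.27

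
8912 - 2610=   6302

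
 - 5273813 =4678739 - 9952552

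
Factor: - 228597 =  - 3^1*23^1*3313^1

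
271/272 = 271/272 = 1.00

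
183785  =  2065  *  89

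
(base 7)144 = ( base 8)121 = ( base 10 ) 81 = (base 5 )311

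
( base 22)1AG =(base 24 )160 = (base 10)720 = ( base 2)1011010000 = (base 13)435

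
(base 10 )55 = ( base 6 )131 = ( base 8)67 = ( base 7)106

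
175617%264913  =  175617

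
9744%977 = 951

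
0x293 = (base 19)1FD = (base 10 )659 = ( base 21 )1a8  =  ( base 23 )15F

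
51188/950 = 53 + 419/475 = 53.88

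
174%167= 7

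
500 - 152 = 348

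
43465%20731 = 2003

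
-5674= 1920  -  7594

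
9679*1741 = 16851139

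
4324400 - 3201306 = 1123094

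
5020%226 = 48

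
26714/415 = 64 + 154/415 = 64.37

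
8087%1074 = 569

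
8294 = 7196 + 1098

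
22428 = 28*801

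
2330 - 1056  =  1274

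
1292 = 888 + 404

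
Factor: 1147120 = 2^4*5^1*13^1*1103^1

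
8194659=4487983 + 3706676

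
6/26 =3/13 = 0.23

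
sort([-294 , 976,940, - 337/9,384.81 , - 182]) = [ - 294, - 182, - 337/9,  384.81, 940 , 976]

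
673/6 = 112 + 1/6 = 112.17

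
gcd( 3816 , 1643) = 53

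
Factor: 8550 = 2^1*3^2*5^2 * 19^1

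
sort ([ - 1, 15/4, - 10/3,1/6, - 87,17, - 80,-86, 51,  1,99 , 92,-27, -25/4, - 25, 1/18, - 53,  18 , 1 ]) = [ - 87, - 86, - 80, - 53, - 27,-25, - 25/4,-10/3,-1, 1/18,  1/6, 1,1,15/4,17,  18,51 , 92,  99]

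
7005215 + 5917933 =12923148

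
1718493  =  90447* 19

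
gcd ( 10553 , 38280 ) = 1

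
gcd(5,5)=5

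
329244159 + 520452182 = 849696341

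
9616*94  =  903904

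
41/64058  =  41/64058  =  0.00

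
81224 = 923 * 88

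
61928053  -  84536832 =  - 22608779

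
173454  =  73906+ 99548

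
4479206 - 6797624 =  - 2318418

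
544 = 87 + 457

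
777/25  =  31 + 2/25 = 31.08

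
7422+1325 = 8747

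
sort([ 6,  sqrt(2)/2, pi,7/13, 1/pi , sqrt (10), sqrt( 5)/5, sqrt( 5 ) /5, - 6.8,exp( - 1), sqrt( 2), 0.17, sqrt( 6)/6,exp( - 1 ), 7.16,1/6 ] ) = [ - 6.8, 1/6,0.17, 1/pi,exp ( - 1),exp ( -1),sqrt( 6)/6, sqrt( 5)/5,sqrt( 5 )/5,7/13,  sqrt(2)/2, sqrt( 2), pi,sqrt( 10),6, 7.16 ]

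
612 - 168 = 444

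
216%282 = 216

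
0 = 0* ( - 39)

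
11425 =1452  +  9973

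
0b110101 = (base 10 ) 53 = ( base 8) 65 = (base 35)1i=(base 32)1l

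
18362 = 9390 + 8972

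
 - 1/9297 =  - 1/9297 = - 0.00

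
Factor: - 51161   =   - 11^1 * 4651^1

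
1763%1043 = 720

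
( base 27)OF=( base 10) 663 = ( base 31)lc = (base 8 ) 1227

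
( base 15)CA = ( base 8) 276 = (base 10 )190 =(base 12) 13a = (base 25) 7F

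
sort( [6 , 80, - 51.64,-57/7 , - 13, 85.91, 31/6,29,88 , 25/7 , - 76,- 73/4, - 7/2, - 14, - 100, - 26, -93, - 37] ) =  [ -100,- 93, - 76,- 51.64, - 37, - 26,-73/4, - 14,  -  13, -57/7,-7/2,25/7,31/6,  6,  29,  80,85.91 , 88 ] 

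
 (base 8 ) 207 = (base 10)135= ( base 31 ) 4B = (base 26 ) 55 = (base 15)90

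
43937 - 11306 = 32631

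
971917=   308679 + 663238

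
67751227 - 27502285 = 40248942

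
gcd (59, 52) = 1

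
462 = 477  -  15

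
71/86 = 71/86 = 0.83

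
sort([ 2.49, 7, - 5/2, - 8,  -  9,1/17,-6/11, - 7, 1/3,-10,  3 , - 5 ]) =[ - 10,  -  9, - 8, - 7,-5, - 5/2,-6/11,1/17, 1/3,2.49 , 3, 7 ]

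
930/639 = 310/213=1.46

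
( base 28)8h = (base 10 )241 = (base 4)3301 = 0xf1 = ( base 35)6v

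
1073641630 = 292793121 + 780848509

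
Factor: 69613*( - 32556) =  - 2266320828 = -2^2* 3^1*67^1*1039^1*2713^1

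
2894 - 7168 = -4274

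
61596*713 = 43917948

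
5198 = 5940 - 742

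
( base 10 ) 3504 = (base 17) C22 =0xdb0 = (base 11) 26A6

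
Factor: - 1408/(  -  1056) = 4/3 = 2^2 *3^( - 1)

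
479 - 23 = 456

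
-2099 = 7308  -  9407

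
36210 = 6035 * 6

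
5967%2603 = 761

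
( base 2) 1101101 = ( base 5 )414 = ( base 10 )109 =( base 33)3a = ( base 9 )131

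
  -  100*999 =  - 99900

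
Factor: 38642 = 2^1*139^2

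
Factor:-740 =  - 2^2 * 5^1*37^1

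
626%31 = 6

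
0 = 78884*0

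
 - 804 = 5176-5980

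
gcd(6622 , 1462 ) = 86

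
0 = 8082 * 0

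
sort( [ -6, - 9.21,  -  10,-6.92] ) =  [ - 10,-9.21, - 6.92,-6 ] 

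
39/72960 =13/24320  =  0.00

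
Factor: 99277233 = 3^1*11^2*181^1*1511^1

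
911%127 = 22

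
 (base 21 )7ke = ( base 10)3521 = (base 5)103041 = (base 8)6701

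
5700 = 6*950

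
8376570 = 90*93073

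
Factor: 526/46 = 263/23 = 23^( - 1 )*263^1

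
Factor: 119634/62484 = 157/82 = 2^( - 1)*41^( - 1)*157^1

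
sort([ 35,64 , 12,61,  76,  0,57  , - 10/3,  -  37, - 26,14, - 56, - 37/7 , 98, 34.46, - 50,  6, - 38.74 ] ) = [ - 56, - 50, - 38.74 , - 37, -26, - 37/7, - 10/3, 0,6,  12,14, 34.46,  35,57, 61, 64, 76,98]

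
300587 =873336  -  572749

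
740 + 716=1456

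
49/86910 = 49/86910 = 0.00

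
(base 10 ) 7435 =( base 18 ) 14H1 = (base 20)ibf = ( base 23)E16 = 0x1D0B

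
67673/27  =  2506 + 11/27=2506.41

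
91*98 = 8918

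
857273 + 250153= 1107426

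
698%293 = 112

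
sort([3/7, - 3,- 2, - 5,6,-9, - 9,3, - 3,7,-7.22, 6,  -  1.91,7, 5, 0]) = [ - 9, - 9, - 7.22 , -5,-3, - 3 , - 2, - 1.91, 0,3/7,3, 5 , 6,6,7,7 ] 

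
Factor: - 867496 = - 2^3*7^2*2213^1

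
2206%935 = 336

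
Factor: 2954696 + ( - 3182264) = -2^4*3^1*11^1*431^1 = - 227568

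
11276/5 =11276/5 = 2255.20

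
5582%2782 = 18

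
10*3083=30830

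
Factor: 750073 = 47^1*15959^1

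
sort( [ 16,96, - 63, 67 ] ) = [ - 63,16,67,96 ] 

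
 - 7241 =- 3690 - 3551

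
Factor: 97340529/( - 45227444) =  - 2^( - 2)*3^1*11^1*13^1*53^( - 1)*213337^( - 1 )*226901^1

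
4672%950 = 872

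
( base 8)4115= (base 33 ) 1vd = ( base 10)2125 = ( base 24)3gd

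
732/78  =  9  +  5/13 = 9.38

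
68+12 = 80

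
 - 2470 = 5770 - 8240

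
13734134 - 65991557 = -52257423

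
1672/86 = 836/43 = 19.44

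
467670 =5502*85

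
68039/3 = 22679 + 2/3 = 22679.67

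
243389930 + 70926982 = 314316912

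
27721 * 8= 221768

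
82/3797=82/3797 = 0.02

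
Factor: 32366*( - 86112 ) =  - 2787100992 = - 2^6*3^2*13^1*23^1*16183^1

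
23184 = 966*24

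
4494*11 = 49434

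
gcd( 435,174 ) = 87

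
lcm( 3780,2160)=15120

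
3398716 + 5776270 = 9174986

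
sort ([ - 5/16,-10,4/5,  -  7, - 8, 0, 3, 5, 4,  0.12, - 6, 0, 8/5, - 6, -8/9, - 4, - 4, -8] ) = [ - 10, - 8 , - 8, - 7, - 6,-6, - 4,-4, -8/9, - 5/16,0, 0, 0.12, 4/5,8/5,3, 4,5]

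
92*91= 8372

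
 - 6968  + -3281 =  - 10249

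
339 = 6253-5914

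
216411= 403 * 537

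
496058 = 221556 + 274502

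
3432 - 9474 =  - 6042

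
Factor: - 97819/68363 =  - 23^1*137^( - 1)*499^ ( - 1 ) *4253^1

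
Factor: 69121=13^2 * 409^1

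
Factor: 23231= 13^1*1787^1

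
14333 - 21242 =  - 6909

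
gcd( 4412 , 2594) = 2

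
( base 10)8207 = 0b10000000001111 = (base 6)101555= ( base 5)230312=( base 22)GL1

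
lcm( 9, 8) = 72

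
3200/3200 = 1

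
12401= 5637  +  6764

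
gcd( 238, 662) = 2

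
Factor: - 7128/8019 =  - 8/9 = -2^3 * 3^( - 2) 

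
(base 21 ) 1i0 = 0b1100110011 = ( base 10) 819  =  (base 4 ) 30303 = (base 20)20j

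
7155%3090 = 975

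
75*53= 3975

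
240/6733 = 240/6733 = 0.04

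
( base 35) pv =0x38A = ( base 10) 906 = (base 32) sa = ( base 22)1j4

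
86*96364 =8287304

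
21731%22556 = 21731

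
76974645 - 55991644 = 20983001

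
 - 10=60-70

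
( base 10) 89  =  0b1011001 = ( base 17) 54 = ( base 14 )65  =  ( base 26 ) 3B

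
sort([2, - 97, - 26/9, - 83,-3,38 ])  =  [ - 97, - 83,  -  3, - 26/9,2 , 38 ] 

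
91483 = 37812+53671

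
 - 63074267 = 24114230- 87188497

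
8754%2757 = 483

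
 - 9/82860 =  - 3/27620  =  - 0.00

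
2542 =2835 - 293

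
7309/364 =7309/364 = 20.08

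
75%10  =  5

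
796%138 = 106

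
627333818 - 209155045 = 418178773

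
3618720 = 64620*56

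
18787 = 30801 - 12014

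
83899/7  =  11985+4/7=11985.57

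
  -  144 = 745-889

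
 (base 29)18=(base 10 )37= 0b100101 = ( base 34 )13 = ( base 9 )41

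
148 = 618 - 470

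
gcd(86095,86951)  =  1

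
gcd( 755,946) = 1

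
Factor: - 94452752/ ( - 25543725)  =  2^4 * 3^(-1 )*5^( - 2)*107^1*55171^1*340583^(-1) 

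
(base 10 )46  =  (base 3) 1201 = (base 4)232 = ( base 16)2E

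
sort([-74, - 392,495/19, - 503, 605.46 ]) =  [ - 503, - 392,-74, 495/19, 605.46]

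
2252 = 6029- 3777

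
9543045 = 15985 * 597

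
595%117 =10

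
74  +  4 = 78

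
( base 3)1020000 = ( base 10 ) 891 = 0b1101111011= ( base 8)1573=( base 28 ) 13N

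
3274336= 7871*416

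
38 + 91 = 129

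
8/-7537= - 8/7537 = - 0.00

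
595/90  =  6+11/18 =6.61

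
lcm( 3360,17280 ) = 120960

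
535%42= 31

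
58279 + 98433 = 156712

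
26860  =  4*6715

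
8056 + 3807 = 11863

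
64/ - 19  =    -  4 + 12/19 = - 3.37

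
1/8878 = 1/8878 = 0.00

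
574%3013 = 574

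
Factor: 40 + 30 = 70 = 2^1*5^1*7^1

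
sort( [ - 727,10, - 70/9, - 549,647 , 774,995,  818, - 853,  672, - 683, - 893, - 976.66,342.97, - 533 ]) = [ - 976.66 , - 893, - 853, - 727, - 683, - 549,-533, - 70/9, 10,342.97, 647, 672,774,818,995]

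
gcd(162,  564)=6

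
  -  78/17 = -5 + 7/17 = -4.59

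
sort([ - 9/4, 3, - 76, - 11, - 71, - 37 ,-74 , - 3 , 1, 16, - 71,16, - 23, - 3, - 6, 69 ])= [  -  76, - 74,  -  71, - 71, - 37, - 23 , - 11, - 6, - 3, - 3, - 9/4,1, 3,16, 16 , 69]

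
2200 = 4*550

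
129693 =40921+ 88772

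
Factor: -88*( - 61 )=5368 = 2^3 * 11^1 * 61^1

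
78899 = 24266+54633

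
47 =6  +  41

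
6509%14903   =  6509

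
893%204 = 77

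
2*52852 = 105704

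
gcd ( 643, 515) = 1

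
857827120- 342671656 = 515155464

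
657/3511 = 657/3511 = 0.19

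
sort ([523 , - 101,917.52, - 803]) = [-803, - 101, 523,  917.52 ]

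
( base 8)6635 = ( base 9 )4702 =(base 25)5EA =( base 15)1075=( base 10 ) 3485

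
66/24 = 2 + 3/4 = 2.75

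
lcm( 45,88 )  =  3960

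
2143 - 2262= - 119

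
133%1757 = 133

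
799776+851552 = 1651328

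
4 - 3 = 1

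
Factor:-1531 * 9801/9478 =-2^(- 1)*3^4 * 7^ (  -  1)*11^2*677^( - 1 ) * 1531^1 =- 15005331/9478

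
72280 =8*9035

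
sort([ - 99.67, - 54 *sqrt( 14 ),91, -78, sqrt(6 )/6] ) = [ - 54*sqrt( 14),-99.67,-78, sqrt( 6 )/6, 91 ] 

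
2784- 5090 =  - 2306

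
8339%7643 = 696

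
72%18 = 0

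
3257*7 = 22799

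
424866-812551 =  - 387685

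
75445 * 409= 30857005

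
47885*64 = 3064640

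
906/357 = 2 + 64/119 = 2.54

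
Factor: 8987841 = 3^6*12329^1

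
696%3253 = 696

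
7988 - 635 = 7353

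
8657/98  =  8657/98 = 88.34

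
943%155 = 13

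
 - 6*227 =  - 1362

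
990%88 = 22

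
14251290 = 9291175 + 4960115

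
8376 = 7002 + 1374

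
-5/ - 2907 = 5/2907=0.00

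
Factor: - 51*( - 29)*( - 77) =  - 3^1*7^1*11^1*17^1*29^1 = - 113883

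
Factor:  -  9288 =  - 2^3*3^3*43^1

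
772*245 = 189140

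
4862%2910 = 1952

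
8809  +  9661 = 18470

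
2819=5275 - 2456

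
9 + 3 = 12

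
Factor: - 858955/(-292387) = 5^1 *37^1*47^(-1)*4643^1*6221^(  -  1) 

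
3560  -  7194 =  - 3634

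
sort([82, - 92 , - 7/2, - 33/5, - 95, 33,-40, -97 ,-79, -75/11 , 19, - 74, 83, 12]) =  [-97, - 95, - 92, - 79, - 74, - 40,  -  75/11, - 33/5, - 7/2, 12, 19, 33, 82, 83] 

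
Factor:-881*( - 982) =2^1*  491^1*881^1=865142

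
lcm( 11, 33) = 33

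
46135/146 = 46135/146 =315.99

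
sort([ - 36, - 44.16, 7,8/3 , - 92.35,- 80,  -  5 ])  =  [-92.35,  -  80, - 44.16, - 36, - 5,8/3, 7]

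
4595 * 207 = 951165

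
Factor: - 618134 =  - 2^1*11^1*28097^1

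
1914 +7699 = 9613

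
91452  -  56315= 35137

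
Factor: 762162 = 2^1*3^1*59^1*2153^1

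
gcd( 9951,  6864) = 3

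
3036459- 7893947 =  -4857488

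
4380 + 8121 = 12501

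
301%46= 25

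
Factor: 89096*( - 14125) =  - 2^3*5^3*7^1*37^1*43^1 * 113^1 = - 1258481000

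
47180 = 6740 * 7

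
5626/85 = 66+16/85 = 66.19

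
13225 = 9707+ 3518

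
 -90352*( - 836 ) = 75534272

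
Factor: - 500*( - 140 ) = 2^4*5^4*7^1= 70000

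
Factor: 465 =3^1*5^1*31^1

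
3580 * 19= 68020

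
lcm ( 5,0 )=0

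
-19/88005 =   -  1 + 87986/88005=- 0.00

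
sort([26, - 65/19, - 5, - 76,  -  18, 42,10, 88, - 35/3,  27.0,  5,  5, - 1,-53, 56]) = [ - 76, - 53,  -  18, - 35/3,-5, - 65/19, -1,5,  5 , 10,26,  27.0,42,56,88 ] 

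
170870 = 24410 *7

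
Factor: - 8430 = -2^1*3^1  *  5^1*281^1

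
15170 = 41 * 370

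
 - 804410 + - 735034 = - 1539444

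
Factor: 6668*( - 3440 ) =-22937920=- 2^6*5^1 * 43^1*1667^1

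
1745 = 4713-2968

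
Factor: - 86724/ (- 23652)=3^ ( - 1 )*11^1  =  11/3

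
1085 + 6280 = 7365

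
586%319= 267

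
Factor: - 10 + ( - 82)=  - 92 = - 2^2*23^1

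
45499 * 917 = 41722583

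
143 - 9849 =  - 9706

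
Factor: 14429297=37^1*389981^1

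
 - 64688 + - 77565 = -142253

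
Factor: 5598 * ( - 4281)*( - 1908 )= 2^3*3^5*53^1*311^1 * 1427^1= 45725292504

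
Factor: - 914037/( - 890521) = 3^1*227^( - 1)*547^1*557^1*3923^(- 1 ) 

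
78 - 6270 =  - 6192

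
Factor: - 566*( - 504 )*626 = 2^5*3^2*7^1*283^1*313^1 = 178575264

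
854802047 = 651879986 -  - 202922061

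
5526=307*18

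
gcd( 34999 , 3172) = 1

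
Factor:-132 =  - 2^2 * 3^1*11^1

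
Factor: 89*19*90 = 2^1*3^2*5^1*19^1*89^1 = 152190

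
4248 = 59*72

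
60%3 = 0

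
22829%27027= 22829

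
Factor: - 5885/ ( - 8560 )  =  2^ (-4)*11^1 = 11/16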